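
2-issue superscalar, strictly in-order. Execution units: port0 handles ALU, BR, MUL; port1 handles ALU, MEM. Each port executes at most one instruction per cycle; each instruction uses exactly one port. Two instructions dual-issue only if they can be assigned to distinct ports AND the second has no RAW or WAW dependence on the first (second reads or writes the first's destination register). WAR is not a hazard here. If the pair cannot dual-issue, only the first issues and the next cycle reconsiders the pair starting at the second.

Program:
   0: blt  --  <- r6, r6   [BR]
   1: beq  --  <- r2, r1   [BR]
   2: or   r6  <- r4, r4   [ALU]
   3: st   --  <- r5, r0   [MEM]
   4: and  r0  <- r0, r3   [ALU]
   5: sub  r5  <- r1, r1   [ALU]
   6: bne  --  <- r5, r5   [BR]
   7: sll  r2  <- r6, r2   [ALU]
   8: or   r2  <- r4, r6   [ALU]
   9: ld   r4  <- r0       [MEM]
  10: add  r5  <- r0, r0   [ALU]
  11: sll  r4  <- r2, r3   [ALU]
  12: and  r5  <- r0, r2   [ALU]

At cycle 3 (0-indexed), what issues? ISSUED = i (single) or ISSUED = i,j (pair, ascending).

ISSUED = 5

c0: i0 blt  no-port BR/BR
c1: i1/i2 beq or  pair
c2: i3/i4 st and  pair
c3: i5 sub  RAW r5
c4: i6/i7 bne sll  pair
c5: i8/i9 or ld  pair
c6: i10/i11 add sll  pair
c7: i12 and  tail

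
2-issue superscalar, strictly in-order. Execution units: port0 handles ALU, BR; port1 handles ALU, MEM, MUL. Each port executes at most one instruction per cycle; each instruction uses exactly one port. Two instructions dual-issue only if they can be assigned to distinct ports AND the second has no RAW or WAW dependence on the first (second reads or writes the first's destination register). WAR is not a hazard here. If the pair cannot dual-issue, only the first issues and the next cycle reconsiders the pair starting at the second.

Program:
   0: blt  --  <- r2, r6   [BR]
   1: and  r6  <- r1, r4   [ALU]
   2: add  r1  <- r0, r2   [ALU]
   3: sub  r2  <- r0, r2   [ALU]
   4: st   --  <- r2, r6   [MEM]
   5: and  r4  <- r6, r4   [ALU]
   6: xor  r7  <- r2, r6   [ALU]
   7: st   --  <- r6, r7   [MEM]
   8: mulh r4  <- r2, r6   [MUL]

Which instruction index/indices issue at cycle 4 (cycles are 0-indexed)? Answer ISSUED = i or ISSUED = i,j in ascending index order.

ISSUED = 7

  cy0 -> i0+i1 (blt.BR and.ALU) dual
  cy1 -> i2+i3 (add.ALU sub.ALU) dual
  cy2 -> i4+i5 (st.MEM and.ALU) dual
  cy3 -> i6 (xor.ALU) RAW r7
  cy4 -> i7 (st.MEM) no-port MEM/MUL
  cy5 -> i8 (mulh.MUL) tail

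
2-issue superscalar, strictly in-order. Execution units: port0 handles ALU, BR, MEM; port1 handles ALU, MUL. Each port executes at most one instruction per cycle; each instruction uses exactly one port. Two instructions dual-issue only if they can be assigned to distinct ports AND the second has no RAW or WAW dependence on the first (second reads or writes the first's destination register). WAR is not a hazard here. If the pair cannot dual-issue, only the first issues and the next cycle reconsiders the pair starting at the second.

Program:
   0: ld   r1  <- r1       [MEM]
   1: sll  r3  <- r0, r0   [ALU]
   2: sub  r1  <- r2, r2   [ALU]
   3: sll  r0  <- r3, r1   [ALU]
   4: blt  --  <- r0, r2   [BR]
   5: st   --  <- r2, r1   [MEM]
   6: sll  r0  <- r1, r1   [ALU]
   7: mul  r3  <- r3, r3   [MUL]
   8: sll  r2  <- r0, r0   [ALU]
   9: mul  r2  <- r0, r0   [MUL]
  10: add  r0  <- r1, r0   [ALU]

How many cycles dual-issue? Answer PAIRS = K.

[0] i0+i1  ld;sll  -- 2-wide
[1] i2  sub  -- RAW r1
[2] i3  sll  -- RAW r0
[3] i4  blt  -- no-port BR/MEM
[4] i5+i6  st;sll  -- 2-wide
[5] i7+i8  mul;sll  -- 2-wide
[6] i9+i10  mul;add  -- 2-wide

PAIRS = 4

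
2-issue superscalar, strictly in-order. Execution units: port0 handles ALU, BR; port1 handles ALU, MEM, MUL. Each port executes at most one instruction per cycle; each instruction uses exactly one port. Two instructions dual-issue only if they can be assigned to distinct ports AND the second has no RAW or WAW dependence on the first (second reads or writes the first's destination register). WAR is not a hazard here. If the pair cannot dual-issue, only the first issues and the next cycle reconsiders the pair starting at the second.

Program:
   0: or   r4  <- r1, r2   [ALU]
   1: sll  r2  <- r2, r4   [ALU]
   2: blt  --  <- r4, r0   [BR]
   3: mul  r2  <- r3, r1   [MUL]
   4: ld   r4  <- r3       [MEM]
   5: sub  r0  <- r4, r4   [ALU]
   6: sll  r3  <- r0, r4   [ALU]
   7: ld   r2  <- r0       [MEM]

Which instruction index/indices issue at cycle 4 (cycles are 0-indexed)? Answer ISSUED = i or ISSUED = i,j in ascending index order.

ISSUED = 5

[0] i0  or.ALU  -- RAW r4
[1] i1,i2  sll.ALU;blt.BR  -- 2-wide
[2] i3  mul.MUL  -- no-port MUL/MEM
[3] i4  ld.MEM  -- RAW r4
[4] i5  sub.ALU  -- RAW r0
[5] i6,i7  sll.ALU;ld.MEM  -- 2-wide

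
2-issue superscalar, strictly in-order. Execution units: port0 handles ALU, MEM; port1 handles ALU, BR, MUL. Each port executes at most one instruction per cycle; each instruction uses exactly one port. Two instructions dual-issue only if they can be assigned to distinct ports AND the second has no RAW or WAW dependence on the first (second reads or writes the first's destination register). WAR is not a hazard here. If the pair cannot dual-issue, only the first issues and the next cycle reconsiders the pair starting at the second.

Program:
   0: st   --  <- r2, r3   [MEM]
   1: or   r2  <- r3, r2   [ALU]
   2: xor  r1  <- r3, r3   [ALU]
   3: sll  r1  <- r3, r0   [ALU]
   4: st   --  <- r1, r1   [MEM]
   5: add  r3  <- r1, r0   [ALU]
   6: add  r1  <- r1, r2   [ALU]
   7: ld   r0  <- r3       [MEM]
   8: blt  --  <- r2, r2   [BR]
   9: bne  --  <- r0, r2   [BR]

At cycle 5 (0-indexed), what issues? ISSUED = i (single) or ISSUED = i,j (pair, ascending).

  cy0 -> i0,i1 (st+or) 2-wide
  cy1 -> i2 (xor) WAW r1
  cy2 -> i3 (sll) RAW r1
  cy3 -> i4,i5 (st+add) 2-wide
  cy4 -> i6,i7 (add+ld) 2-wide
  cy5 -> i8 (blt) no-port BR/BR
  cy6 -> i9 (bne) tail

ISSUED = 8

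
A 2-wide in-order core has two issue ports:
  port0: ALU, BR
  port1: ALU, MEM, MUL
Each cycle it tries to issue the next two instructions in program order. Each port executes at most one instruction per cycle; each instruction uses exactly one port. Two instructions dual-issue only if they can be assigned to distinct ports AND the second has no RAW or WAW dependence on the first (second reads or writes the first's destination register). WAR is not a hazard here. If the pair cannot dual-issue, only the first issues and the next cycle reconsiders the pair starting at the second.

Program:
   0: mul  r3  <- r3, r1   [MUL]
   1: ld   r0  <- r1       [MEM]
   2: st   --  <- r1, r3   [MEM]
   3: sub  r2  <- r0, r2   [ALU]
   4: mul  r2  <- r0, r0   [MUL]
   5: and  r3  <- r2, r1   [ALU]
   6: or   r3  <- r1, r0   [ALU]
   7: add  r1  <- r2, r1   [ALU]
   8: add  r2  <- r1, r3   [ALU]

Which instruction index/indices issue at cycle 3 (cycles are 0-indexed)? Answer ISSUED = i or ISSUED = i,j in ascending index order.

t=0 i0:mul ; no-port MUL/MEM
t=1 i1:ld ; no-port MEM/MEM
t=2 i2,i3:st;sub ; dual
t=3 i4:mul ; RAW r2
t=4 i5:and ; WAW r3
t=5 i6,i7:or;add ; dual
t=6 i8:add ; tail

ISSUED = 4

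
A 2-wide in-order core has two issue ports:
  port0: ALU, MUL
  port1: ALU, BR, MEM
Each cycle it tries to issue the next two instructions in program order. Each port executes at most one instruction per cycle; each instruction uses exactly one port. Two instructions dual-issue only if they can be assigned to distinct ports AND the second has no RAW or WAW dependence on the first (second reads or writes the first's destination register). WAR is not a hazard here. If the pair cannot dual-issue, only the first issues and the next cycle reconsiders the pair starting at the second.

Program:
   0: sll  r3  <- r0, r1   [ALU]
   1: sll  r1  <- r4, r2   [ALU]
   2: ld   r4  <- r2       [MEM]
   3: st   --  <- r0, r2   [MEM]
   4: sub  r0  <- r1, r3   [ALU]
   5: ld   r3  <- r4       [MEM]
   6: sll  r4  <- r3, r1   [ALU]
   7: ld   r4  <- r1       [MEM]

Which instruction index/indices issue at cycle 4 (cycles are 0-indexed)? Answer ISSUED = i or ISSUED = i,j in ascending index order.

#0 head=0: sll+sll i0/i1 dual
#1 head=2: ld i2 no-port MEM/MEM
#2 head=3: st+sub i3/i4 dual
#3 head=5: ld i5 RAW r3
#4 head=6: sll i6 WAW r4
#5 head=7: ld i7 tail

ISSUED = 6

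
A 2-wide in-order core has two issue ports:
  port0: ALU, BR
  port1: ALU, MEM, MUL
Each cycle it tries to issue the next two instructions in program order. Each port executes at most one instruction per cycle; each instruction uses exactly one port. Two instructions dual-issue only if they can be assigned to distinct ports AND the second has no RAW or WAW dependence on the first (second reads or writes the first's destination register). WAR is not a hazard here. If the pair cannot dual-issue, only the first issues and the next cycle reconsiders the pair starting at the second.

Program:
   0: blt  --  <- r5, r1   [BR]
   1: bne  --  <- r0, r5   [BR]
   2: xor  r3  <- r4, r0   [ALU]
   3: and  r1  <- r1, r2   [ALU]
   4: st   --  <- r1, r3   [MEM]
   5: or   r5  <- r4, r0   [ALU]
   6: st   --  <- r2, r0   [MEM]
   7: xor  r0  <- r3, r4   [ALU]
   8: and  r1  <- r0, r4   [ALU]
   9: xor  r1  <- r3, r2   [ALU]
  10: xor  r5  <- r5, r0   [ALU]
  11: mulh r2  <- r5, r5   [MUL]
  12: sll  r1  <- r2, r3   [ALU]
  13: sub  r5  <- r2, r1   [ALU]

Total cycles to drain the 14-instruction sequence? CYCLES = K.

c0: i0 blt.BR  no-port BR/BR
c1: i1+i2 bne.BR/xor.ALU  2-wide
c2: i3 and.ALU  RAW r1
c3: i4+i5 st.MEM/or.ALU  2-wide
c4: i6+i7 st.MEM/xor.ALU  2-wide
c5: i8 and.ALU  WAW r1
c6: i9+i10 xor.ALU/xor.ALU  2-wide
c7: i11 mulh.MUL  RAW r2
c8: i12 sll.ALU  RAW r1
c9: i13 sub.ALU  tail

CYCLES = 10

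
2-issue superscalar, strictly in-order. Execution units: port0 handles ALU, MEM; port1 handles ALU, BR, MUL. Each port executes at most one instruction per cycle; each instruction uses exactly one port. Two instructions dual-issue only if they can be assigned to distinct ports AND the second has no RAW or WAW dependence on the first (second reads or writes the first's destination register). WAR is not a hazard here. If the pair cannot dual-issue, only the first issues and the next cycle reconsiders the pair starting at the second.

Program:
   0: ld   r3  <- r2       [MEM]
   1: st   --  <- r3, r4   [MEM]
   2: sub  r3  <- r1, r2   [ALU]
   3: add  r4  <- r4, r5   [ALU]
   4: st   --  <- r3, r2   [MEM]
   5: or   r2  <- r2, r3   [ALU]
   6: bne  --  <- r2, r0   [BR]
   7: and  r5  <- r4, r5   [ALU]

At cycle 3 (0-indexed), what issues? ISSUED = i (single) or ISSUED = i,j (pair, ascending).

ISSUED = 5

c0: i0 ld  no-port MEM/MEM
c1: i1+i2 st/sub  dual
c2: i3+i4 add/st  dual
c3: i5 or  RAW r2
c4: i6+i7 bne/and  dual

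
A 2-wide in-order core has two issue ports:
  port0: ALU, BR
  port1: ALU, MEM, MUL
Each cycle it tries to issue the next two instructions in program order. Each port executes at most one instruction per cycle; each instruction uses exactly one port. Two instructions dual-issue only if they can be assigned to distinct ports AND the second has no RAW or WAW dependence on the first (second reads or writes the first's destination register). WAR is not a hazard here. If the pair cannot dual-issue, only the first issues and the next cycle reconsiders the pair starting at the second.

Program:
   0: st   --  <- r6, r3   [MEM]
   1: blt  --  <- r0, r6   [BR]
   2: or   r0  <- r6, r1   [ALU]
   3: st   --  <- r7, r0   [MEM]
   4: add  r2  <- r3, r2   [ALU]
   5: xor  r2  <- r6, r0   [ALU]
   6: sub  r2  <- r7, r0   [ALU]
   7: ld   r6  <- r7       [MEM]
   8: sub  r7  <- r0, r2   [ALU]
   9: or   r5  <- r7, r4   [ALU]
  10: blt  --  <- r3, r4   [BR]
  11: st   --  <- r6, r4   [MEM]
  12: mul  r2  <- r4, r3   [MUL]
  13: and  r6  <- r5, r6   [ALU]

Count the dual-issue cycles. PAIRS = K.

c0: i0&i1 st blt  dual
c1: i2 or  RAW r0
c2: i3&i4 st add  dual
c3: i5 xor  WAW r2
c4: i6&i7 sub ld  dual
c5: i8 sub  RAW r7
c6: i9&i10 or blt  dual
c7: i11 st  no-port MEM/MUL
c8: i12&i13 mul and  dual

PAIRS = 5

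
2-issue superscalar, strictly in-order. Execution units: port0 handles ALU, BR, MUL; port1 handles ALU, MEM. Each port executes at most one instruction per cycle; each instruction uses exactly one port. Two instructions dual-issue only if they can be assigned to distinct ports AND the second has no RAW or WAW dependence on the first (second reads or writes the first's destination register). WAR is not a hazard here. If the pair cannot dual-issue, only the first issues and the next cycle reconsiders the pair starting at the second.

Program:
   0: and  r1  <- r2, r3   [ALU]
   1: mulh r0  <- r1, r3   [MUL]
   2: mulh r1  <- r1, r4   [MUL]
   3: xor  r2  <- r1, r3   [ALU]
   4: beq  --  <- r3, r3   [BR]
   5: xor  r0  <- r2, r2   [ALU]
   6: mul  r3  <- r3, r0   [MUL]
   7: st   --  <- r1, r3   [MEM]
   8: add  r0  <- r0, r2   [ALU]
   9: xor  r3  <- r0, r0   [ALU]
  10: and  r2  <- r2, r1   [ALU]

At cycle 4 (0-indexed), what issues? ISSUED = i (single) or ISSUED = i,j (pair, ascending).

ISSUED = 5

  cy0 -> i0 (and) RAW r1
  cy1 -> i1 (mulh) no-port MUL/MUL
  cy2 -> i2 (mulh) RAW r1
  cy3 -> i3/i4 (xor;beq) pair
  cy4 -> i5 (xor) RAW r0
  cy5 -> i6 (mul) RAW r3
  cy6 -> i7/i8 (st;add) pair
  cy7 -> i9/i10 (xor;and) pair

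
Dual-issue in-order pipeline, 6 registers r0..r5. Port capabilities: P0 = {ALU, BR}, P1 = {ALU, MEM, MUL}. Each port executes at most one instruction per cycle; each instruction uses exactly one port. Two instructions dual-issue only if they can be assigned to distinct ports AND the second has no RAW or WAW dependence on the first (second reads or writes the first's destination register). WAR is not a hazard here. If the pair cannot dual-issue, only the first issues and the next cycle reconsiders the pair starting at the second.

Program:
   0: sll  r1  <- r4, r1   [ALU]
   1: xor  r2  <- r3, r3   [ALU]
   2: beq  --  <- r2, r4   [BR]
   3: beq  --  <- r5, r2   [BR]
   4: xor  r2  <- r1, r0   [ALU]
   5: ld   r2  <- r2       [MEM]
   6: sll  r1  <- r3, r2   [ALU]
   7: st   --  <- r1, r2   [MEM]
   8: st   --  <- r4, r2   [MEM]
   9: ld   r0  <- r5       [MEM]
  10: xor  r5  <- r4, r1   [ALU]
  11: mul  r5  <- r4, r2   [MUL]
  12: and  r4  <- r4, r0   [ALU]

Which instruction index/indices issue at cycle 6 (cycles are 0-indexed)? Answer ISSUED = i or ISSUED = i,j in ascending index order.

ISSUED = 8

0. sll;xor @i0+i1  | pair
1. beq @i2  | no-port BR/BR
2. beq;xor @i3+i4  | pair
3. ld @i5  | RAW r2
4. sll @i6  | RAW r1
5. st @i7  | no-port MEM/MEM
6. st @i8  | no-port MEM/MEM
7. ld;xor @i9+i10  | pair
8. mul;and @i11+i12  | pair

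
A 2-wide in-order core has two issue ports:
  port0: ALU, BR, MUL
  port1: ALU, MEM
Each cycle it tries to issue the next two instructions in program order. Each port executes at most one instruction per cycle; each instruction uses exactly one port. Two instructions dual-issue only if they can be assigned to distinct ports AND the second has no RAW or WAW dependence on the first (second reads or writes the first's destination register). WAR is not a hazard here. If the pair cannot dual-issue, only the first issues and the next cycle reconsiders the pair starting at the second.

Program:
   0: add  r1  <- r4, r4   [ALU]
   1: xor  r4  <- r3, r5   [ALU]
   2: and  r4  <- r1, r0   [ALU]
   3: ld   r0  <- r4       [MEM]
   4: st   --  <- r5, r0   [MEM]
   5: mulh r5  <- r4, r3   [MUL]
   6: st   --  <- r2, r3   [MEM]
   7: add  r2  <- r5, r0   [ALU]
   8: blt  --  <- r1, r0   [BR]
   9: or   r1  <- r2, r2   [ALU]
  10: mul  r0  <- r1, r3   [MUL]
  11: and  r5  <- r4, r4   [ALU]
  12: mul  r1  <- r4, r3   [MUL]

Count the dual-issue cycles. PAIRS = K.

PAIRS = 5

  cy0 -> i0/i1 (add;xor) dual
  cy1 -> i2 (and) RAW r4
  cy2 -> i3 (ld) no-port MEM/MEM
  cy3 -> i4/i5 (st;mulh) dual
  cy4 -> i6/i7 (st;add) dual
  cy5 -> i8/i9 (blt;or) dual
  cy6 -> i10/i11 (mul;and) dual
  cy7 -> i12 (mul) tail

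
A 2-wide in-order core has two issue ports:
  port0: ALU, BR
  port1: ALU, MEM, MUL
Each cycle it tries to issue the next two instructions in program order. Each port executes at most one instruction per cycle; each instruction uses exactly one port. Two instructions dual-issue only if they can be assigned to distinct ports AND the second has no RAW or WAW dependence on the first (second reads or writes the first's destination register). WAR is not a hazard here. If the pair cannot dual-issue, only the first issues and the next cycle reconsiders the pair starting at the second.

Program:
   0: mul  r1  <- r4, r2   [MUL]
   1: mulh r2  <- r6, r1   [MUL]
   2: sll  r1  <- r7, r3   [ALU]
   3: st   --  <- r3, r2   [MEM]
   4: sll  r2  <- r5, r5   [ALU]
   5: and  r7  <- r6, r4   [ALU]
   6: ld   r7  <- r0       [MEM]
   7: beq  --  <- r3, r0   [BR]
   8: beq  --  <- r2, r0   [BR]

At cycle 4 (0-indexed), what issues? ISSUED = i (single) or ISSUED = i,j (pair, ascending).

ISSUED = 6,7

t=0 i0:mul.MUL ; no-port MUL/MUL
t=1 i1,i2:mulh.MUL/sll.ALU ; pair
t=2 i3,i4:st.MEM/sll.ALU ; pair
t=3 i5:and.ALU ; WAW r7
t=4 i6,i7:ld.MEM/beq.BR ; pair
t=5 i8:beq.BR ; tail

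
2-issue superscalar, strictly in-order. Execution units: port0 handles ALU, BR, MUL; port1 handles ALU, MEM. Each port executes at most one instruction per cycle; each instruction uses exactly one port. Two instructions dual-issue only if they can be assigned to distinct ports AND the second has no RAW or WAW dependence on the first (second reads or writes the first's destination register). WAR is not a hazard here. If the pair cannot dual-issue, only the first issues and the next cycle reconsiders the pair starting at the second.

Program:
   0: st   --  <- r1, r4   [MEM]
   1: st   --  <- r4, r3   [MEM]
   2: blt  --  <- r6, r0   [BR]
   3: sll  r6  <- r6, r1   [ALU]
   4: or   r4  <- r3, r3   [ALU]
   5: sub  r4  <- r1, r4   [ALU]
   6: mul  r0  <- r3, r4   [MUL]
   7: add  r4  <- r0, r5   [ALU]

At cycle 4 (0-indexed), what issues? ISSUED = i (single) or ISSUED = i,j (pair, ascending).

#0 head=0: st.MEM i0 no-port MEM/MEM
#1 head=1: st.MEM;blt.BR i1/i2 pair
#2 head=3: sll.ALU;or.ALU i3/i4 pair
#3 head=5: sub.ALU i5 RAW r4
#4 head=6: mul.MUL i6 RAW r0
#5 head=7: add.ALU i7 tail

ISSUED = 6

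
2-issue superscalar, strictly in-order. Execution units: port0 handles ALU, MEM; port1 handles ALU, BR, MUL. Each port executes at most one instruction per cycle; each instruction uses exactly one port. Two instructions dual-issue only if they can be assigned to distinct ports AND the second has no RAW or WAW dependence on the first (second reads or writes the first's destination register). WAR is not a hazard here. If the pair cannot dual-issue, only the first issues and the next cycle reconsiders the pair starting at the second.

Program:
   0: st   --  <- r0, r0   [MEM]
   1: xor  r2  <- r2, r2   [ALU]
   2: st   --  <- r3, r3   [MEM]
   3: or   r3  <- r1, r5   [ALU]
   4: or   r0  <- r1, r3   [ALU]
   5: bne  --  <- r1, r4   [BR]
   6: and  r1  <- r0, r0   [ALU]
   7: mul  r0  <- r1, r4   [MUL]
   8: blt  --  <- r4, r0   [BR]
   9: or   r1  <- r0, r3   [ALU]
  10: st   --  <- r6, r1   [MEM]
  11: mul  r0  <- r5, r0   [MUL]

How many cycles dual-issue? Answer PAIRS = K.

[0] i0+i1  st xor  -- pair
[1] i2+i3  st or  -- pair
[2] i4+i5  or bne  -- pair
[3] i6  and  -- RAW r1
[4] i7  mul  -- no-port MUL/BR
[5] i8+i9  blt or  -- pair
[6] i10+i11  st mul  -- pair

PAIRS = 5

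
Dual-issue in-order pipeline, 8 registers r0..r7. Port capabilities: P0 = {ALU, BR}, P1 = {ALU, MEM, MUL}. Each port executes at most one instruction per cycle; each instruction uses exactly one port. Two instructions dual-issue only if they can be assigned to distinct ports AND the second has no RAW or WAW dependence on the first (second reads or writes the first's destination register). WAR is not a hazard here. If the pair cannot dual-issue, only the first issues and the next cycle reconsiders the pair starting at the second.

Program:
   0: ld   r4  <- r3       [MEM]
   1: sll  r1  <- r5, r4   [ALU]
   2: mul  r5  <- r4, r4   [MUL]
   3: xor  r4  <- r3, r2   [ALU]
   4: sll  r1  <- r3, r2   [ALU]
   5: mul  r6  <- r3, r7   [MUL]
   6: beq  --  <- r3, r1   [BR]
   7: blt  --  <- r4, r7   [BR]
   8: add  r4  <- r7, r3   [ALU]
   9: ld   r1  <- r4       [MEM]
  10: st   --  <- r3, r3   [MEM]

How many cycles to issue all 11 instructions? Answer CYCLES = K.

CYCLES = 7

c0: i0 ld.MEM  RAW r4
c1: i1+i2 sll.ALU mul.MUL  pair
c2: i3+i4 xor.ALU sll.ALU  pair
c3: i5+i6 mul.MUL beq.BR  pair
c4: i7+i8 blt.BR add.ALU  pair
c5: i9 ld.MEM  no-port MEM/MEM
c6: i10 st.MEM  tail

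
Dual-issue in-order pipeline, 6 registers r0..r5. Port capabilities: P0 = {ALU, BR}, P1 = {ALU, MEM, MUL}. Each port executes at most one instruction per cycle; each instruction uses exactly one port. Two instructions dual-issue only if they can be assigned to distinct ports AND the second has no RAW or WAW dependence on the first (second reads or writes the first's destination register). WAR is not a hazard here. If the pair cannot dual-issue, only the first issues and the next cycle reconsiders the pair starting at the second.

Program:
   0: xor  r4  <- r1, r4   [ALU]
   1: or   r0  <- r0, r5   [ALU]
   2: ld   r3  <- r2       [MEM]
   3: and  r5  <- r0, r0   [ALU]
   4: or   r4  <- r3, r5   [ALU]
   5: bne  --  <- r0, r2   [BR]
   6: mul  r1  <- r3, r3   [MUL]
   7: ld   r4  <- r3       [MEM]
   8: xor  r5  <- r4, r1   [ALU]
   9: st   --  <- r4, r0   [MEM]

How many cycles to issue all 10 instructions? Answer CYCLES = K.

CYCLES = 6

  cy0 -> i0&i1 (xor+or) pair
  cy1 -> i2&i3 (ld+and) pair
  cy2 -> i4&i5 (or+bne) pair
  cy3 -> i6 (mul) no-port MUL/MEM
  cy4 -> i7 (ld) RAW r4
  cy5 -> i8&i9 (xor+st) pair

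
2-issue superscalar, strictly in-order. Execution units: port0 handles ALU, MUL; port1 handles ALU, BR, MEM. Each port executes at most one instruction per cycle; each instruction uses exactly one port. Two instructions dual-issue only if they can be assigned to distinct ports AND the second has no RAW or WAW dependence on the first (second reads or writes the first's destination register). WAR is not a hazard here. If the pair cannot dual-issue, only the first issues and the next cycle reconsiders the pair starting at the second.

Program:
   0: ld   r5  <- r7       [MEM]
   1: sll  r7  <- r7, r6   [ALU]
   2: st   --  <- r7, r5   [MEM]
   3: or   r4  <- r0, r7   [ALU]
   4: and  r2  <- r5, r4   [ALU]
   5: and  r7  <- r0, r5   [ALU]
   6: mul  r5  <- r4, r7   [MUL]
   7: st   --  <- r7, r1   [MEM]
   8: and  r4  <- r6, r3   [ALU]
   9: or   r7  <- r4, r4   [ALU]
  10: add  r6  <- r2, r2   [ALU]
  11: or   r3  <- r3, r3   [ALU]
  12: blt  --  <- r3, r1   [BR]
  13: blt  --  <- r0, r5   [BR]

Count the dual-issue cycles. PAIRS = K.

#0 head=0: ld.MEM sll.ALU i0+i1 dual
#1 head=2: st.MEM or.ALU i2+i3 dual
#2 head=4: and.ALU and.ALU i4+i5 dual
#3 head=6: mul.MUL st.MEM i6+i7 dual
#4 head=8: and.ALU i8 RAW r4
#5 head=9: or.ALU add.ALU i9+i10 dual
#6 head=11: or.ALU i11 RAW r3
#7 head=12: blt.BR i12 no-port BR/BR
#8 head=13: blt.BR i13 tail

PAIRS = 5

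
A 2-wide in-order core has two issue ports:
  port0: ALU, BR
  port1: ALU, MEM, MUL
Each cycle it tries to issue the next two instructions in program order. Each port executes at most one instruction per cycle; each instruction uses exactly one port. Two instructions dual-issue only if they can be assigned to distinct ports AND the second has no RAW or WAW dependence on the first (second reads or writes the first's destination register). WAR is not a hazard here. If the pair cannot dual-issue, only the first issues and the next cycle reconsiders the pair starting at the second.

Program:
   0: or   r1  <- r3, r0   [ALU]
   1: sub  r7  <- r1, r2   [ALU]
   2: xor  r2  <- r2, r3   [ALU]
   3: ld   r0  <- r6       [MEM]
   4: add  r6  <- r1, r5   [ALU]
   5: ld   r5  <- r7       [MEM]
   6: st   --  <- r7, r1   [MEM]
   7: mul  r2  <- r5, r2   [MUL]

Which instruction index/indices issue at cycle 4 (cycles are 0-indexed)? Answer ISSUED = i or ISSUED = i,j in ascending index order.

[0] i0  or  -- RAW r1
[1] i1&i2  sub;xor  -- pair
[2] i3&i4  ld;add  -- pair
[3] i5  ld  -- no-port MEM/MEM
[4] i6  st  -- no-port MEM/MUL
[5] i7  mul  -- tail

ISSUED = 6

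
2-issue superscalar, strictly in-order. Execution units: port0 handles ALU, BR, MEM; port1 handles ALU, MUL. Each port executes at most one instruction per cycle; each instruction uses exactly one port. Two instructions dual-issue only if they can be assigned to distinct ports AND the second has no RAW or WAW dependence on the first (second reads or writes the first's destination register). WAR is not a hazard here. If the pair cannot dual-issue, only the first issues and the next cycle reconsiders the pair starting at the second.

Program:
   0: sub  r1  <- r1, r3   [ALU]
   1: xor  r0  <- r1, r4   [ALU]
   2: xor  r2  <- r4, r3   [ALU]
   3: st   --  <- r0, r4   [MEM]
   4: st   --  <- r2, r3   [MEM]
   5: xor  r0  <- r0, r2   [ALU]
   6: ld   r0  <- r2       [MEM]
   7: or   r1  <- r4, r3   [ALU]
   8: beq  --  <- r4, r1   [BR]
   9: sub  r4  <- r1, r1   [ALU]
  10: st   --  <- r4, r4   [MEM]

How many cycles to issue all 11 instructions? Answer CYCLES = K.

#0 head=0: sub i0 RAW r1
#1 head=1: xor xor i1+i2 dual
#2 head=3: st i3 no-port MEM/MEM
#3 head=4: st xor i4+i5 dual
#4 head=6: ld or i6+i7 dual
#5 head=8: beq sub i8+i9 dual
#6 head=10: st i10 tail

CYCLES = 7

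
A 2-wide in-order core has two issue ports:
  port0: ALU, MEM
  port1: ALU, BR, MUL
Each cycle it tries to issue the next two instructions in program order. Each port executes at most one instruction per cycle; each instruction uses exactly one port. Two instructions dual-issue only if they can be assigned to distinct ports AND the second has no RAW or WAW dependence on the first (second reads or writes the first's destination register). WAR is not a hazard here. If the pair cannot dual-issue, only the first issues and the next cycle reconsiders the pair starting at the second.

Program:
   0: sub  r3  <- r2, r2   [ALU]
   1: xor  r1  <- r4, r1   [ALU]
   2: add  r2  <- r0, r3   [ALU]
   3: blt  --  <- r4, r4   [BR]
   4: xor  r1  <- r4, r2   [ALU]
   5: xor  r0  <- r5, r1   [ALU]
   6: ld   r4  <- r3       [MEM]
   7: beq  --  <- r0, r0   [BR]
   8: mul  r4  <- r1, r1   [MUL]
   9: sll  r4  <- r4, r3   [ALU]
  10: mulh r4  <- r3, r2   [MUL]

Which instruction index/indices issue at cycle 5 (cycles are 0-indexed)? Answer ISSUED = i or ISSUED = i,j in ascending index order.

  cy0 -> i0+i1 (sub/xor) pair
  cy1 -> i2+i3 (add/blt) pair
  cy2 -> i4 (xor) RAW r1
  cy3 -> i5+i6 (xor/ld) pair
  cy4 -> i7 (beq) no-port BR/MUL
  cy5 -> i8 (mul) RAW+WAW r4
  cy6 -> i9 (sll) WAW r4
  cy7 -> i10 (mulh) tail

ISSUED = 8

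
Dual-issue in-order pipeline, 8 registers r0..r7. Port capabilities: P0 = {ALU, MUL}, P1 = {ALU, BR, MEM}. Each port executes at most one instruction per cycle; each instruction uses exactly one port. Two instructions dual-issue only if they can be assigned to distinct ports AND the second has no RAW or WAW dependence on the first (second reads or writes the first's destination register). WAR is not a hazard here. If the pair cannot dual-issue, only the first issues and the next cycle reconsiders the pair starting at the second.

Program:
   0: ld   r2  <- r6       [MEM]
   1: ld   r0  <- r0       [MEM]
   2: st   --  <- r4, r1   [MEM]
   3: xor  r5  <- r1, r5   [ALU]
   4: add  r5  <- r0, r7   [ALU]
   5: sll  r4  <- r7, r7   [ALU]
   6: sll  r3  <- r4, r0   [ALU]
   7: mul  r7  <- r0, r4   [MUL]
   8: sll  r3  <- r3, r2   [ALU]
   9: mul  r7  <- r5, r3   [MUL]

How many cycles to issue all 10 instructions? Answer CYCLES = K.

CYCLES = 7

  cy0 -> i0 (ld) no-port MEM/MEM
  cy1 -> i1 (ld) no-port MEM/MEM
  cy2 -> i2&i3 (st+xor) dual
  cy3 -> i4&i5 (add+sll) dual
  cy4 -> i6&i7 (sll+mul) dual
  cy5 -> i8 (sll) RAW r3
  cy6 -> i9 (mul) tail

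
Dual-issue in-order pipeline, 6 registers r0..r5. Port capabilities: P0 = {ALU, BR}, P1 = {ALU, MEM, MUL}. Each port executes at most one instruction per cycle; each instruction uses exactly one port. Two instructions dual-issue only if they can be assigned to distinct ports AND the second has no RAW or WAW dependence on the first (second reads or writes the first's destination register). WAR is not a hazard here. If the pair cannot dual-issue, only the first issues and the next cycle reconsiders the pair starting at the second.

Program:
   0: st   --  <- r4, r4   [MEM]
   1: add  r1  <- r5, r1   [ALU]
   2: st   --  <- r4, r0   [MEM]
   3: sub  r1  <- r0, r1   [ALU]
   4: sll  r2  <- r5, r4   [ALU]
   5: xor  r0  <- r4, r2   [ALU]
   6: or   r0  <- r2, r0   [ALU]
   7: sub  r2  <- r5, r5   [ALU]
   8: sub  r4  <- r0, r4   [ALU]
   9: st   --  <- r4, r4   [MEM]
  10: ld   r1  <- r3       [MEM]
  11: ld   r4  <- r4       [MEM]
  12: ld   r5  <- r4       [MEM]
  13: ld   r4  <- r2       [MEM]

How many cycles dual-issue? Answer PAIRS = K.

PAIRS = 3

t=0 i0+i1:st.MEM/add.ALU ; pair
t=1 i2+i3:st.MEM/sub.ALU ; pair
t=2 i4:sll.ALU ; RAW r2
t=3 i5:xor.ALU ; RAW+WAW r0
t=4 i6+i7:or.ALU/sub.ALU ; pair
t=5 i8:sub.ALU ; RAW r4
t=6 i9:st.MEM ; no-port MEM/MEM
t=7 i10:ld.MEM ; no-port MEM/MEM
t=8 i11:ld.MEM ; no-port MEM/MEM
t=9 i12:ld.MEM ; no-port MEM/MEM
t=10 i13:ld.MEM ; tail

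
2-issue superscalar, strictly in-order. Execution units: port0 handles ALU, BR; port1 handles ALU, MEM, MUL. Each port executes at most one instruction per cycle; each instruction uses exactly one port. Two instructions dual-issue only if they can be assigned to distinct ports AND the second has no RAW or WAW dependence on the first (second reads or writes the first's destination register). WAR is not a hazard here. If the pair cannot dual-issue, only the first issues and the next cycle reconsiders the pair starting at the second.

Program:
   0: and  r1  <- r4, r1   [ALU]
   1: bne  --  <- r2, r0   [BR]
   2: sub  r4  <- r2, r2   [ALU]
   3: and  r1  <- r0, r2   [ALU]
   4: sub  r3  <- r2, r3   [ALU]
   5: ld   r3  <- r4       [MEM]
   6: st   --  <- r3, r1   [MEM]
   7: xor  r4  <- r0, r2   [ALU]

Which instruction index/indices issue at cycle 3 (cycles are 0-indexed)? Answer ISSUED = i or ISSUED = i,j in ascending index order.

ISSUED = 5

c0: i0+i1 and bne  pair
c1: i2+i3 sub and  pair
c2: i4 sub  WAW r3
c3: i5 ld  no-port MEM/MEM
c4: i6+i7 st xor  pair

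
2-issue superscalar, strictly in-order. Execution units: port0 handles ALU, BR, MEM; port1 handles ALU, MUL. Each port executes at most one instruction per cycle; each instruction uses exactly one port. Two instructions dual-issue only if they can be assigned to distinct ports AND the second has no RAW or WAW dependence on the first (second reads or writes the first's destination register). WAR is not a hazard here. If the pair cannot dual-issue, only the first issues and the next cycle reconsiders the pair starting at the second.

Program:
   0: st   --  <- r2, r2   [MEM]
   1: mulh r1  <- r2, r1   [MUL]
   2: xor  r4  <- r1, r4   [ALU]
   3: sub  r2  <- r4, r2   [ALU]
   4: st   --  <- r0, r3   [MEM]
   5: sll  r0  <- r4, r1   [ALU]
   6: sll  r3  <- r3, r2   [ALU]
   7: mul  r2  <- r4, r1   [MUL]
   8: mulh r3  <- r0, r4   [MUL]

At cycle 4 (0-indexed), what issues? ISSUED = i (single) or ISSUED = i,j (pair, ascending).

ISSUED = 7

c0: i0+i1 st.MEM+mulh.MUL  2-wide
c1: i2 xor.ALU  RAW r4
c2: i3+i4 sub.ALU+st.MEM  2-wide
c3: i5+i6 sll.ALU+sll.ALU  2-wide
c4: i7 mul.MUL  no-port MUL/MUL
c5: i8 mulh.MUL  tail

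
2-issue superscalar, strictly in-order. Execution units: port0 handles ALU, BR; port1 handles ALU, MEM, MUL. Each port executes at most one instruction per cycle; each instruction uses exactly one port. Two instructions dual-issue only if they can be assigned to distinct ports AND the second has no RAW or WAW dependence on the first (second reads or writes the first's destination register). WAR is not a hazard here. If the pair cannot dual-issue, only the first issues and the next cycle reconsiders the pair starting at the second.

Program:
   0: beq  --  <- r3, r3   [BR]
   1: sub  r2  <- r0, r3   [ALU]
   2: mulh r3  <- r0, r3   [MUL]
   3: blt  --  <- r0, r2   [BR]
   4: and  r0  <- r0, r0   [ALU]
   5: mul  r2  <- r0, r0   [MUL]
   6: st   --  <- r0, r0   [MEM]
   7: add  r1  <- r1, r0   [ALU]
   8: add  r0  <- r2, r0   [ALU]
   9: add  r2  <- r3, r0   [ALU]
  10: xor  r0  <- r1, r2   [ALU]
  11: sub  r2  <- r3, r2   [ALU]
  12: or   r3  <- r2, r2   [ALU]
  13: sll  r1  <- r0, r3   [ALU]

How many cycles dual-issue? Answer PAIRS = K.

t=0 i0&i1:beq.BR sub.ALU ; pair
t=1 i2&i3:mulh.MUL blt.BR ; pair
t=2 i4:and.ALU ; RAW r0
t=3 i5:mul.MUL ; no-port MUL/MEM
t=4 i6&i7:st.MEM add.ALU ; pair
t=5 i8:add.ALU ; RAW r0
t=6 i9:add.ALU ; RAW r2
t=7 i10&i11:xor.ALU sub.ALU ; pair
t=8 i12:or.ALU ; RAW r3
t=9 i13:sll.ALU ; tail

PAIRS = 4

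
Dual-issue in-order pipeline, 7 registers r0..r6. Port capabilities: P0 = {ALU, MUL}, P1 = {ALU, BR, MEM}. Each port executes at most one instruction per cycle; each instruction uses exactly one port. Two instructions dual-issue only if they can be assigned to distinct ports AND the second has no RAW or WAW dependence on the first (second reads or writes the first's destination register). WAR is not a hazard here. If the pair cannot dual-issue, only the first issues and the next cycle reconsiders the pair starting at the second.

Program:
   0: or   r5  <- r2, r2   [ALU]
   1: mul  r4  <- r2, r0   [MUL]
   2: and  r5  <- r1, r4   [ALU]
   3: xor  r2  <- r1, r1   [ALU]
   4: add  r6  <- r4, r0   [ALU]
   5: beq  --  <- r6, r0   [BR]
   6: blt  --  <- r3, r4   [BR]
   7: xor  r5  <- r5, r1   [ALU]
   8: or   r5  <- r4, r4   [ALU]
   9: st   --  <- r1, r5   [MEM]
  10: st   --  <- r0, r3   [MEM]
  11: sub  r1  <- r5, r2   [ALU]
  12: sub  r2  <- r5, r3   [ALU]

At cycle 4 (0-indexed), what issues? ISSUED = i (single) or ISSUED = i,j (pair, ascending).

  cy0 -> i0+i1 (or.ALU/mul.MUL) dual
  cy1 -> i2+i3 (and.ALU/xor.ALU) dual
  cy2 -> i4 (add.ALU) RAW r6
  cy3 -> i5 (beq.BR) no-port BR/BR
  cy4 -> i6+i7 (blt.BR/xor.ALU) dual
  cy5 -> i8 (or.ALU) RAW r5
  cy6 -> i9 (st.MEM) no-port MEM/MEM
  cy7 -> i10+i11 (st.MEM/sub.ALU) dual
  cy8 -> i12 (sub.ALU) tail

ISSUED = 6,7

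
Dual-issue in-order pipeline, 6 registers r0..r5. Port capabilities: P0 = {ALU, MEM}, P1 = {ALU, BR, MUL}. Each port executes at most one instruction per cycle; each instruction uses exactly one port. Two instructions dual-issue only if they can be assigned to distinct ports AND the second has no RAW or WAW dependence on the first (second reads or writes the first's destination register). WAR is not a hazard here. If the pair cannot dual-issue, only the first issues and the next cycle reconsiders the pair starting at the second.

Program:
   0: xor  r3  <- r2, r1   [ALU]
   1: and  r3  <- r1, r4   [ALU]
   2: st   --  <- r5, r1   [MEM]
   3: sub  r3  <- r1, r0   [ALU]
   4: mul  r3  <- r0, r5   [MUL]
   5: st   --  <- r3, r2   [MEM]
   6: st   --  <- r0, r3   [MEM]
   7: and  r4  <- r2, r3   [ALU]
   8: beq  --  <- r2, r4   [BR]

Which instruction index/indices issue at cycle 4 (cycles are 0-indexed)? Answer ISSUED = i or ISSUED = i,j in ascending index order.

#0 head=0: xor i0 WAW r3
#1 head=1: and+st i1+i2 dual
#2 head=3: sub i3 WAW r3
#3 head=4: mul i4 RAW r3
#4 head=5: st i5 no-port MEM/MEM
#5 head=6: st+and i6+i7 dual
#6 head=8: beq i8 tail

ISSUED = 5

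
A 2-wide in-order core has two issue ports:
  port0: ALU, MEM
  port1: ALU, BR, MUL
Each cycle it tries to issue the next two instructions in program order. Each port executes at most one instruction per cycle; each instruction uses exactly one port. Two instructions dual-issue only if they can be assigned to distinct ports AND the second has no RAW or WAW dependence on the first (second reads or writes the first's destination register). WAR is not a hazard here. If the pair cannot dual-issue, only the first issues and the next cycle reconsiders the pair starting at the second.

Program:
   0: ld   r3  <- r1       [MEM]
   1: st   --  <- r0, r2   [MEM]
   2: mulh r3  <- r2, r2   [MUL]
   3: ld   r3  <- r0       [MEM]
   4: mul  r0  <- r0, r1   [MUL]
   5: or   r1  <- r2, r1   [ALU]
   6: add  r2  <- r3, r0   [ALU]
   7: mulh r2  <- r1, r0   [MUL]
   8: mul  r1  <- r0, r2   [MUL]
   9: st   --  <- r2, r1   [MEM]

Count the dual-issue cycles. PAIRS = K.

PAIRS = 3

0. ld @i0  | no-port MEM/MEM
1. st+mulh @i1+i2  | 2-wide
2. ld+mul @i3+i4  | 2-wide
3. or+add @i5+i6  | 2-wide
4. mulh @i7  | no-port MUL/MUL
5. mul @i8  | RAW r1
6. st @i9  | tail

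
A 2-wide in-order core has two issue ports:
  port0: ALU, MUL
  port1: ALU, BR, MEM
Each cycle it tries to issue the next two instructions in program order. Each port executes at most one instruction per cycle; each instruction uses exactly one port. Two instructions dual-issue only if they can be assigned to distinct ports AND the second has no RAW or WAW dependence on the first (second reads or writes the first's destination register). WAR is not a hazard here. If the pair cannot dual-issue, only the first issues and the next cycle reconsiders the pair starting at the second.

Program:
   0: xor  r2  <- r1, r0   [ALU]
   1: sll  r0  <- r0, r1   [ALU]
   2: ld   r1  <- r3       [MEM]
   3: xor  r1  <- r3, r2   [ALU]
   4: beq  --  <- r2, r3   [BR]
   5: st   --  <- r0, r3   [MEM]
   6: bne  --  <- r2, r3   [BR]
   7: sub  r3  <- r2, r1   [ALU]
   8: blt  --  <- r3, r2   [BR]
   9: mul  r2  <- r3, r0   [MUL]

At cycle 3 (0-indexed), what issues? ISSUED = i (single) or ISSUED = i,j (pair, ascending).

ISSUED = 5

  cy0 -> i0,i1 (xor;sll) dual
  cy1 -> i2 (ld) WAW r1
  cy2 -> i3,i4 (xor;beq) dual
  cy3 -> i5 (st) no-port MEM/BR
  cy4 -> i6,i7 (bne;sub) dual
  cy5 -> i8,i9 (blt;mul) dual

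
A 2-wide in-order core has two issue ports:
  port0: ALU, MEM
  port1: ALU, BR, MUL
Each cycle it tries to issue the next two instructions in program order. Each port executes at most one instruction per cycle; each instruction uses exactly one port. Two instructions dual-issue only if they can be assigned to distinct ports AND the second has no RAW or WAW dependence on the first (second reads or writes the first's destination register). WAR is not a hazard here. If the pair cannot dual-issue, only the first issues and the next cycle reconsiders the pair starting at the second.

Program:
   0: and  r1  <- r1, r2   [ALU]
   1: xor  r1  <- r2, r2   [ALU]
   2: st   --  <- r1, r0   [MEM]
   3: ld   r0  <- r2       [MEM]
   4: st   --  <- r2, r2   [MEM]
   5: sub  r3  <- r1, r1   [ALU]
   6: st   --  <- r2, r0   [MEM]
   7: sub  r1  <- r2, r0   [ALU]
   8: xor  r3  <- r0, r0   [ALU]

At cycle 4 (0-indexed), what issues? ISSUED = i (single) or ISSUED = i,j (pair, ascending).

c0: i0 and  WAW r1
c1: i1 xor  RAW r1
c2: i2 st  no-port MEM/MEM
c3: i3 ld  no-port MEM/MEM
c4: i4+i5 st/sub  2-wide
c5: i6+i7 st/sub  2-wide
c6: i8 xor  tail

ISSUED = 4,5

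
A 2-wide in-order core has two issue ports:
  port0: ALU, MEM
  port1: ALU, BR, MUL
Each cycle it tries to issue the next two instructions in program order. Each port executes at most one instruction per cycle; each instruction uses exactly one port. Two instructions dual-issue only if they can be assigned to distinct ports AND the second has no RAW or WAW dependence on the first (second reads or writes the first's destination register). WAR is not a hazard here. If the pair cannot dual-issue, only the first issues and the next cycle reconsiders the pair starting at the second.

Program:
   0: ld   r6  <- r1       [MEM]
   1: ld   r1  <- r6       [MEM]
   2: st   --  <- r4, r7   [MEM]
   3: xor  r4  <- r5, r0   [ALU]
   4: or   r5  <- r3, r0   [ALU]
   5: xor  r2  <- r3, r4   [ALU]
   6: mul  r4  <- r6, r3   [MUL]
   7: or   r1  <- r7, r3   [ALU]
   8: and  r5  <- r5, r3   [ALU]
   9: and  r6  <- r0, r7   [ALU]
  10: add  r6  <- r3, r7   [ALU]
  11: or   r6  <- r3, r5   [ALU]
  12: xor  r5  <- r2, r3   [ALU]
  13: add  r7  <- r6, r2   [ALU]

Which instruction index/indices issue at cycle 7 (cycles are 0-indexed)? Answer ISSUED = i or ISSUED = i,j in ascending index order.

0. ld @i0  | no-port MEM/MEM
1. ld @i1  | no-port MEM/MEM
2. st+xor @i2/i3  | dual
3. or+xor @i4/i5  | dual
4. mul+or @i6/i7  | dual
5. and+and @i8/i9  | dual
6. add @i10  | WAW r6
7. or+xor @i11/i12  | dual
8. add @i13  | tail

ISSUED = 11,12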